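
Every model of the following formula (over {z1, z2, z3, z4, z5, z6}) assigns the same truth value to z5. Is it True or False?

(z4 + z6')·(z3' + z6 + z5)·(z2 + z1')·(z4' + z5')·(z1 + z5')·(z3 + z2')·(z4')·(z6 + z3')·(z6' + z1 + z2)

Suppose z5 = 1.
From the singleton clause (z4'), z4 = 0.
From the singleton clause (z6'), z6 = 0.
From the singleton clause (z1), z1 = 1.
From the singleton clause (z2), z2 = 1.
From the singleton clause (z3), z3 = 1.
Now (z3') is unsatisfied and unit — conflict.
So every satisfying assignment has z5 = False.

False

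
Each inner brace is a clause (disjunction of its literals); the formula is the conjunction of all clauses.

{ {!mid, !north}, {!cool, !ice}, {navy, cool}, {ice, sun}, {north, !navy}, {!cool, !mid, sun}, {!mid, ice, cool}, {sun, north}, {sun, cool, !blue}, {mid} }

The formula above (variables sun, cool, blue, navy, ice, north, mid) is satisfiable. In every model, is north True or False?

False

Suppose north = true.
The clause (!mid) is unit, so mid = false.
But (mid) is also a unit clause — contradiction.
So every satisfying assignment has north = False.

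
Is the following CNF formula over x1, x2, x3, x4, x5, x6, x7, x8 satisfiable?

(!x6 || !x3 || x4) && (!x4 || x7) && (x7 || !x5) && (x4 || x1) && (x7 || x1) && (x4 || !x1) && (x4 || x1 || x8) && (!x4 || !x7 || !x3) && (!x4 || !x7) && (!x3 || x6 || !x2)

Unsatisfiable

Try x4 = false.
Unit clause (x1) forces x1 = true.
Now (!x1) is unsatisfied and unit — conflict.
That branch fails; take x4 = true instead.
Unit clause (x7) forces x7 = true.
Now (!x7) is unsatisfied and unit — conflict.
Neither x4 = true nor x4 = false works.
No assignment satisfies every clause.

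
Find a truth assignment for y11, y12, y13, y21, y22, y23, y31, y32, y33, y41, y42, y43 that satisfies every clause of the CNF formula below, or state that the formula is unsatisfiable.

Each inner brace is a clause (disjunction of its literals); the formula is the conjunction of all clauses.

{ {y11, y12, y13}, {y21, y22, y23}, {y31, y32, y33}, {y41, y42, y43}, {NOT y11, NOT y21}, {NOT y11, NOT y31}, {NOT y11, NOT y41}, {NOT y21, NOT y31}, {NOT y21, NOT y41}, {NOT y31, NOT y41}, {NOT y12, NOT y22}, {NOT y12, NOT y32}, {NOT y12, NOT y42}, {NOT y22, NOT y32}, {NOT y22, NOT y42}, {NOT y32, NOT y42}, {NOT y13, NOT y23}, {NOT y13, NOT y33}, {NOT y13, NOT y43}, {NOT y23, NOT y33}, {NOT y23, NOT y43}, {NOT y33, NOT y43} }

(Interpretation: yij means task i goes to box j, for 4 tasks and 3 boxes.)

Case y11 = false:
Case y12 = true:
The clause (NOT y22) is unit, so y22 = false.
The clause (NOT y32) is unit, so y32 = false.
The clause (NOT y42) is unit, so y42 = false.
Case y21 = true:
The clause (NOT y31) is unit, so y31 = false.
The clause (y33) is unit, so y33 = true.
The clause (NOT y41) is unit, so y41 = false.
The clause (y43) is unit, so y43 = true.
But (NOT y43) is also a unit clause — contradiction.
Backtrack on y21: now try y21 = false.
The clause (y23) is unit, so y23 = true.
The clause (NOT y13) is unit, so y13 = false.
The clause (NOT y33) is unit, so y33 = false.
The clause (y31) is unit, so y31 = true.
The clause (NOT y41) is unit, so y41 = false.
The clause (y43) is unit, so y43 = true.
But (NOT y43) is also a unit clause — contradiction.
Neither y21 = true nor y21 = false works.
Backtrack on y12: now try y12 = false.
The clause (y13) is unit, so y13 = true.
The clause (NOT y23) is unit, so y23 = false.
The clause (NOT y33) is unit, so y33 = false.
The clause (NOT y43) is unit, so y43 = false.
Case y21 = true:
The clause (NOT y31) is unit, so y31 = false.
The clause (y32) is unit, so y32 = true.
The clause (NOT y41) is unit, so y41 = false.
The clause (y42) is unit, so y42 = true.
But (NOT y42) is also a unit clause — contradiction.
Backtrack on y21: now try y21 = false.
The clause (y22) is unit, so y22 = true.
The clause (NOT y32) is unit, so y32 = false.
The clause (y31) is unit, so y31 = true.
The clause (NOT y41) is unit, so y41 = false.
The clause (y42) is unit, so y42 = true.
But (NOT y42) is also a unit clause — contradiction.
Neither y21 = true nor y21 = false works.
Neither y12 = true nor y12 = false works.
Backtrack on y11: now try y11 = true.
The clause (NOT y21) is unit, so y21 = false.
The clause (NOT y31) is unit, so y31 = false.
The clause (NOT y41) is unit, so y41 = false.
Case y22 = true:
The clause (NOT y12) is unit, so y12 = false.
The clause (NOT y32) is unit, so y32 = false.
The clause (y33) is unit, so y33 = true.
The clause (NOT y42) is unit, so y42 = false.
The clause (y43) is unit, so y43 = true.
But (NOT y43) is also a unit clause — contradiction.
Backtrack on y22: now try y22 = false.
The clause (y23) is unit, so y23 = true.
The clause (NOT y13) is unit, so y13 = false.
The clause (NOT y33) is unit, so y33 = false.
The clause (y32) is unit, so y32 = true.
The clause (NOT y12) is unit, so y12 = false.
The clause (NOT y42) is unit, so y42 = false.
The clause (y43) is unit, so y43 = true.
But (NOT y43) is also a unit clause — contradiction.
Neither y22 = true nor y22 = false works.
Neither y11 = true nor y11 = false works.

UNSATISFIABLE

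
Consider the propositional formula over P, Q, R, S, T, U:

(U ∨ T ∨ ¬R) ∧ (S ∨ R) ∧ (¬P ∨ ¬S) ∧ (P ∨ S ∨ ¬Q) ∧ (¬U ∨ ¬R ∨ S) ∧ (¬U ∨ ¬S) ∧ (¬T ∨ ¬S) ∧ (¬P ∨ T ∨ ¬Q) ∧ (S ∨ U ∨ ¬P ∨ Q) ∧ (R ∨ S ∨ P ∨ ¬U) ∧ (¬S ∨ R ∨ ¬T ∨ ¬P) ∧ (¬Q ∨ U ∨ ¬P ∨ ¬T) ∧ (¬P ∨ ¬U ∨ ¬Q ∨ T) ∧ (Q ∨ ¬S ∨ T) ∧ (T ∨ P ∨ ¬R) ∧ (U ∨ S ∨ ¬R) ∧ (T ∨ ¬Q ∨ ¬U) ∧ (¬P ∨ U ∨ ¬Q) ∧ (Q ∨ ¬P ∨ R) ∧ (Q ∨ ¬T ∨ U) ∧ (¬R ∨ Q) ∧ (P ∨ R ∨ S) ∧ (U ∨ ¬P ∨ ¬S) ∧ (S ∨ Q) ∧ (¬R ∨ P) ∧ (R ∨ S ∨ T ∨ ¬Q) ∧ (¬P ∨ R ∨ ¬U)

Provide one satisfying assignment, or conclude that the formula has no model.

Branch on S: set S = True.
(¬P) alone gives P = False.
(¬U) alone gives U = False.
(¬T) alone gives T = False.
(¬R) alone gives R = False.
(Q) alone gives Q = True.
This assignment satisfies each clause.

P=False, Q=True, R=False, S=True, T=False, U=False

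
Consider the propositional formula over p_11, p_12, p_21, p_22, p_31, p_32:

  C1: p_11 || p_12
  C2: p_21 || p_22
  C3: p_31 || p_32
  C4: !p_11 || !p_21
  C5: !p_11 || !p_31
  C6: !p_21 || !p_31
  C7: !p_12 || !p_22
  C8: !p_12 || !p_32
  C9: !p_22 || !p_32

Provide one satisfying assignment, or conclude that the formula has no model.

UNSATISFIABLE

Suppose p_11 = true.
From the singleton clause (!p_21), p_21 = false.
From the singleton clause (p_22), p_22 = true.
From the singleton clause (!p_31), p_31 = false.
From the singleton clause (p_32), p_32 = true.
That conflicts with the unit clause (!p_32).
Undo p_11 and try p_11 = false.
From the singleton clause (p_12), p_12 = true.
From the singleton clause (!p_22), p_22 = false.
From the singleton clause (p_21), p_21 = true.
From the singleton clause (!p_31), p_31 = false.
From the singleton clause (p_32), p_32 = true.
That conflicts with the unit clause (!p_32).
Both values of p_11 lead to a conflict.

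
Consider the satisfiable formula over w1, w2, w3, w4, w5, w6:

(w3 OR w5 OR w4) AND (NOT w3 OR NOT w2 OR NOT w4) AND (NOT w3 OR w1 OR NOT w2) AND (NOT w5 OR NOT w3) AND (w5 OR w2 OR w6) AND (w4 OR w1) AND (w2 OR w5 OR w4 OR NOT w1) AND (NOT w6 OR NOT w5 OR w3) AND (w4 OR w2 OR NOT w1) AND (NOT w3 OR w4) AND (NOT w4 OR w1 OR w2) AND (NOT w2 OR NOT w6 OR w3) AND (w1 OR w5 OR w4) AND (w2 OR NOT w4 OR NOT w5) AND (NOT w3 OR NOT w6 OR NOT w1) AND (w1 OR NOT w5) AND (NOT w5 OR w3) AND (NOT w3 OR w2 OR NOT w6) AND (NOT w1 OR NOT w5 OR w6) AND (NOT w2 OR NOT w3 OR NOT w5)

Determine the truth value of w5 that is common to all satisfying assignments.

Suppose w5 = true.
Unit clause (NOT w3) forces w3 = false.
But (w3) is also a unit clause — contradiction.
So every satisfying assignment has w5 = False.

False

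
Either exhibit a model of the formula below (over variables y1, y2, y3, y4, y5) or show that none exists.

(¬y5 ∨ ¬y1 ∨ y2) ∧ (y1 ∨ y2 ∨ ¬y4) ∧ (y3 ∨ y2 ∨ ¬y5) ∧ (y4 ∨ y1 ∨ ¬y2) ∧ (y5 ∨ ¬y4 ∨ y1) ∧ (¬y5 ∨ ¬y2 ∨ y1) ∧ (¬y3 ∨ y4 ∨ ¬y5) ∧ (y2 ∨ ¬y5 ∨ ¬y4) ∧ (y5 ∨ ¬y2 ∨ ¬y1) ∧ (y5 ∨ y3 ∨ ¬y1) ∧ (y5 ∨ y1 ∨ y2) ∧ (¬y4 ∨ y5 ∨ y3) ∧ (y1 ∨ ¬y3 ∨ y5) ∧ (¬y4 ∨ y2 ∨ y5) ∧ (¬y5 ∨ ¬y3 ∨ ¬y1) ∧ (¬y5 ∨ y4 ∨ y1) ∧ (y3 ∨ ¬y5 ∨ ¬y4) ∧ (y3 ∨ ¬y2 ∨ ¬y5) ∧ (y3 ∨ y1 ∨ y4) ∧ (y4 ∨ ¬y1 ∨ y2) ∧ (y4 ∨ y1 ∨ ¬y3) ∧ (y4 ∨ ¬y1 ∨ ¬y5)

UNSATISFIABLE

Case y5 = False:
Case y4 = False:
Case y1 = True:
(¬y2) alone gives y2 = False.
Now (y2) is unsatisfied and unit — conflict.
Undo y1 and try y1 = False.
(¬y2) alone gives y2 = False.
Now (y2) is unsatisfied and unit — conflict.
Both values of y1 lead to a conflict.
Undo y4 and try y4 = True.
(y1) alone gives y1 = True.
(¬y2) alone gives y2 = False.
Now (y2) is unsatisfied and unit — conflict.
Both values of y4 lead to a conflict.
Undo y5 and try y5 = True.
Case y1 = False:
(¬y2) alone gives y2 = False.
(¬y4) alone gives y4 = False.
Now (y4) is unsatisfied and unit — conflict.
Undo y1 and try y1 = True.
(y2) alone gives y2 = True.
(¬y3) alone gives y3 = False.
Now (y3) is unsatisfied and unit — conflict.
Both values of y1 lead to a conflict.
Both values of y5 lead to a conflict.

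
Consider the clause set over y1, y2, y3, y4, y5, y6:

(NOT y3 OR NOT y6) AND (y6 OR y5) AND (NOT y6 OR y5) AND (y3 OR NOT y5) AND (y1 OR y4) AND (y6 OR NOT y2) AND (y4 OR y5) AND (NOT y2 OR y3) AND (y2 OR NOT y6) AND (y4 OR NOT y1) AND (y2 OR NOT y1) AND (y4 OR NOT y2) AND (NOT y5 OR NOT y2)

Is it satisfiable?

Yes, satisfiable

Try y3 = true.
Unit clause (NOT y6) forces y6 = false.
Unit clause (y5) forces y5 = true.
Unit clause (NOT y2) forces y2 = false.
Unit clause (NOT y1) forces y1 = false.
Unit clause (y4) forces y4 = true.
This assignment satisfies each clause.
A satisfying assignment: y1=false,  y2=false,  y3=true,  y4=true,  y5=true,  y6=false.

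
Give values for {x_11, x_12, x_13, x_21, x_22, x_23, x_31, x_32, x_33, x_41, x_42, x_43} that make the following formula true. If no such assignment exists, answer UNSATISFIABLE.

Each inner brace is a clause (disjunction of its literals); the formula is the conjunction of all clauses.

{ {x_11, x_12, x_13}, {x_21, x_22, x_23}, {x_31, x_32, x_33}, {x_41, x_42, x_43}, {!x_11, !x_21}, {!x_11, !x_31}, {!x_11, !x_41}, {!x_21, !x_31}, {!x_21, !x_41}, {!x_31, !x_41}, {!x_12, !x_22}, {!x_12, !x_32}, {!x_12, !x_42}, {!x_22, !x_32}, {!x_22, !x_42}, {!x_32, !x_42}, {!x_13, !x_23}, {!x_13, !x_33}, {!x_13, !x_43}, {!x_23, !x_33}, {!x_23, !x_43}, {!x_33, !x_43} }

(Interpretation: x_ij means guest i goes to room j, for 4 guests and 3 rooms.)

UNSATISFIABLE

Branch on x_11: set x_11 = false.
Branch on x_12: set x_12 = true.
From the singleton clause (!x_22), x_22 = false.
From the singleton clause (!x_32), x_32 = false.
From the singleton clause (!x_42), x_42 = false.
Branch on x_21: set x_21 = true.
From the singleton clause (!x_31), x_31 = false.
From the singleton clause (x_33), x_33 = true.
From the singleton clause (!x_41), x_41 = false.
From the singleton clause (x_43), x_43 = true.
But (!x_43) is also a unit clause — contradiction.
Undo x_21 and try x_21 = false.
From the singleton clause (x_23), x_23 = true.
From the singleton clause (!x_13), x_13 = false.
From the singleton clause (!x_33), x_33 = false.
From the singleton clause (x_31), x_31 = true.
From the singleton clause (!x_41), x_41 = false.
From the singleton clause (x_43), x_43 = true.
But (!x_43) is also a unit clause — contradiction.
Neither x_21 = true nor x_21 = false works.
Undo x_12 and try x_12 = false.
From the singleton clause (x_13), x_13 = true.
From the singleton clause (!x_23), x_23 = false.
From the singleton clause (!x_33), x_33 = false.
From the singleton clause (!x_43), x_43 = false.
Branch on x_21: set x_21 = true.
From the singleton clause (!x_31), x_31 = false.
From the singleton clause (x_32), x_32 = true.
From the singleton clause (!x_41), x_41 = false.
From the singleton clause (x_42), x_42 = true.
But (!x_42) is also a unit clause — contradiction.
Undo x_21 and try x_21 = false.
From the singleton clause (x_22), x_22 = true.
From the singleton clause (!x_32), x_32 = false.
From the singleton clause (x_31), x_31 = true.
From the singleton clause (!x_41), x_41 = false.
From the singleton clause (x_42), x_42 = true.
But (!x_42) is also a unit clause — contradiction.
Neither x_21 = true nor x_21 = false works.
Neither x_12 = true nor x_12 = false works.
Undo x_11 and try x_11 = true.
From the singleton clause (!x_21), x_21 = false.
From the singleton clause (!x_31), x_31 = false.
From the singleton clause (!x_41), x_41 = false.
Branch on x_22: set x_22 = true.
From the singleton clause (!x_12), x_12 = false.
From the singleton clause (!x_32), x_32 = false.
From the singleton clause (x_33), x_33 = true.
From the singleton clause (!x_42), x_42 = false.
From the singleton clause (x_43), x_43 = true.
But (!x_43) is also a unit clause — contradiction.
Undo x_22 and try x_22 = false.
From the singleton clause (x_23), x_23 = true.
From the singleton clause (!x_13), x_13 = false.
From the singleton clause (!x_33), x_33 = false.
From the singleton clause (x_32), x_32 = true.
From the singleton clause (!x_12), x_12 = false.
From the singleton clause (!x_42), x_42 = false.
From the singleton clause (x_43), x_43 = true.
But (!x_43) is also a unit clause — contradiction.
Neither x_22 = true nor x_22 = false works.
Neither x_11 = true nor x_11 = false works.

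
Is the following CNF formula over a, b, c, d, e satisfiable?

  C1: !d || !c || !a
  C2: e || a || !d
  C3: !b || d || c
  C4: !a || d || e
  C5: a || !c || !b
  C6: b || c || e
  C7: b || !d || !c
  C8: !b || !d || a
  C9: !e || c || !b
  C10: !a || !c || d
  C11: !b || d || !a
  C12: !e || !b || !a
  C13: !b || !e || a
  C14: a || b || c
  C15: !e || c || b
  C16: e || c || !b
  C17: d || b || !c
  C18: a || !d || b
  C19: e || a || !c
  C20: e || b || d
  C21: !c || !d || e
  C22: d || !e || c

No

Branch on d: set d = false.
Branch on b: set b = false.
From the singleton clause (!c), c = false.
From the singleton clause (e), e = true.
Now (!e) is unsatisfied and unit — conflict.
Backtrack on b: now try b = true.
From the singleton clause (c), c = true.
From the singleton clause (a), a = true.
Now (!a) is unsatisfied and unit — conflict.
Both values of b lead to a conflict.
Backtrack on d: now try d = true.
Branch on c: set c = false.
Branch on e: set e = true.
From the singleton clause (!b), b = false.
Now (b) is unsatisfied and unit — conflict.
Backtrack on e: now try e = false.
From the singleton clause (a), a = true.
From the singleton clause (b), b = true.
Now (!b) is unsatisfied and unit — conflict.
Both values of e lead to a conflict.
Backtrack on c: now try c = true.
From the singleton clause (!a), a = false.
From the singleton clause (e), e = true.
From the singleton clause (!b), b = false.
Now (b) is unsatisfied and unit — conflict.
Both values of c lead to a conflict.
Both values of d lead to a conflict.
No assignment satisfies every clause.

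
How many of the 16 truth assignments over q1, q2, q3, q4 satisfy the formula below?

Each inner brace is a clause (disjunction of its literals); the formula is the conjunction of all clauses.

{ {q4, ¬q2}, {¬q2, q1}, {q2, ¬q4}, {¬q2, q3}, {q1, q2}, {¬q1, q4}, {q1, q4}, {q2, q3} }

There are 2^4 = 16 truth assignments over (q1, q2, q3, q4).
Split on q1. With q1 = True, the clauses containing q1 are satisfied and ¬q1 drops from the rest; 1 of the 2^3 = 8 assignments to the other variables satisfy what remains.
With q1 = False, by the same count on the reduced clause set, 0 assignments work.
Total: 1 + 0 = 1.

1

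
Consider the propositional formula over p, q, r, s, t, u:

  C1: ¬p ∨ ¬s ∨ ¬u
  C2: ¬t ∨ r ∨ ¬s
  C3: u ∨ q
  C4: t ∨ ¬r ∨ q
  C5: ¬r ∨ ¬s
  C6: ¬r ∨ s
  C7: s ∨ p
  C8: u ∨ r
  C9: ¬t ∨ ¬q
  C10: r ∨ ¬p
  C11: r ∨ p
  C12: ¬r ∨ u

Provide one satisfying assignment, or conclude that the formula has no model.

UNSATISFIABLE

Branch on u: set u = True.
Branch on p: set p = False.
From the singleton clause (s), s = True.
From the singleton clause (¬r), r = False.
Now (r) is unsatisfied and unit — conflict.
So p must be the other value — set p = True.
From the singleton clause (¬s), s = False.
From the singleton clause (¬r), r = False.
Now (r) is unsatisfied and unit — conflict.
Both values of p lead to a conflict.
So u must be the other value — set u = False.
From the singleton clause (q), q = True.
From the singleton clause (r), r = True.
Now (¬r) is unsatisfied and unit — conflict.
Both values of u lead to a conflict.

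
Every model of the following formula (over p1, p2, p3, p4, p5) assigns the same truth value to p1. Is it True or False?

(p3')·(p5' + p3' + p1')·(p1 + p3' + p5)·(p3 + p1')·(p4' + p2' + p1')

Suppose p1 = 1.
(p3') alone gives p3 = 0.
That conflicts with the unit clause (p3).
So every satisfying assignment has p1 = False.

False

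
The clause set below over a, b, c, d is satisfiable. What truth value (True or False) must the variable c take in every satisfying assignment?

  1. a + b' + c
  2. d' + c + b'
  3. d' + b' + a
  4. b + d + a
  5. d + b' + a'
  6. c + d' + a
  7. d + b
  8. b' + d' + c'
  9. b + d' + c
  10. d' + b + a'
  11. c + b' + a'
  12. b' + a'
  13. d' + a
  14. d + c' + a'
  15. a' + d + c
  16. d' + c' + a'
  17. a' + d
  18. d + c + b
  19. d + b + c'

True

Suppose c = 0.
Case a = 1:
(b') alone gives b = 0.
(d) alone gives d = 1.
Now (d') is unsatisfied and unit — conflict.
Undo a and try a = 0.
(b') alone gives b = 0.
(d) alone gives d = 1.
Now (d') is unsatisfied and unit — conflict.
Neither a = 1 nor a = 0 works.
So every satisfying assignment has c = True.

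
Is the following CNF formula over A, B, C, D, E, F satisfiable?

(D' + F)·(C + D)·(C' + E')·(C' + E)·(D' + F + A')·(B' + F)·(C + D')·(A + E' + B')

No, unsatisfiable

Suppose D = 0.
From the singleton clause (C), C = 1.
From the singleton clause (E'), E = 0.
Now (E) is unsatisfied and unit — conflict.
That branch fails; take D = 1 instead.
From the singleton clause (F), F = 1.
From the singleton clause (C), C = 1.
From the singleton clause (E'), E = 0.
Now (E) is unsatisfied and unit — conflict.
Both values of D lead to a conflict.
No assignment satisfies every clause.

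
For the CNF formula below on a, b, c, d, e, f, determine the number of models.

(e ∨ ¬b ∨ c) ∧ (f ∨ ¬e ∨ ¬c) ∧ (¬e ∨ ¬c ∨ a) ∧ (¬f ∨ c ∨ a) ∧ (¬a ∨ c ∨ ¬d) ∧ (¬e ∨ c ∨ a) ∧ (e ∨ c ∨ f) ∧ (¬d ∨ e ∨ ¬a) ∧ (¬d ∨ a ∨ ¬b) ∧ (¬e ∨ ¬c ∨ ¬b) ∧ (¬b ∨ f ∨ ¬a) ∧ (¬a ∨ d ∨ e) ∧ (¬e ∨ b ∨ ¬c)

9

There are 2^6 = 64 truth assignments over (a, b, c, d, e, f).
Split on c. With c = True, the clauses containing c are satisfied and ¬c drops from the rest; 6 of the 2^5 = 32 assignments to the other variables satisfy what remains.
With c = False, by the same count on the reduced clause set, 3 assignments work.
(One model: a=F, b=F, c=T, d=F, e=F, f=F.)
Total: 6 + 3 = 9.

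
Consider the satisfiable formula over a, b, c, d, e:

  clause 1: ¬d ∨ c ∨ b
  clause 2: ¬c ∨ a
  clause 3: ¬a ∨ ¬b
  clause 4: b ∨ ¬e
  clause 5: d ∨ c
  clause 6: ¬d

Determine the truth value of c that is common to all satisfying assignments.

True

Suppose c = False.
The clause (d) is unit, so d = True.
Now (¬d) is unsatisfied and unit — conflict.
So every satisfying assignment has c = True.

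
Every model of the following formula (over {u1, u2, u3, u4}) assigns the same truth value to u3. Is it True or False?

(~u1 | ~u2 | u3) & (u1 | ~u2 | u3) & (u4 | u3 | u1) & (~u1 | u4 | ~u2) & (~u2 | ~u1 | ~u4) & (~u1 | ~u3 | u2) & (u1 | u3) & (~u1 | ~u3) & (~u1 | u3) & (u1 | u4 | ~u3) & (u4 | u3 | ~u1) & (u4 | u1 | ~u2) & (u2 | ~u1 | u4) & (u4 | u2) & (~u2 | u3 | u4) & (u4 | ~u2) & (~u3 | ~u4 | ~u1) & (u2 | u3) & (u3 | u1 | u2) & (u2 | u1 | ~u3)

True

Suppose u3 = 0.
The clause (u1) is unit, so u1 = 1.
But (~u1) is also a unit clause — contradiction.
So every satisfying assignment has u3 = True.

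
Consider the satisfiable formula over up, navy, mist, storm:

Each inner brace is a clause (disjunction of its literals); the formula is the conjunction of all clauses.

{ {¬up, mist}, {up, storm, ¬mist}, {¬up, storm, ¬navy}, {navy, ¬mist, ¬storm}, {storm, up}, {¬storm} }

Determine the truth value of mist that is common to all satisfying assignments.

True

Suppose mist = False.
From the singleton clause (¬up), up = False.
From the singleton clause (storm), storm = True.
Now (¬storm) is unsatisfied and unit — conflict.
So every satisfying assignment has mist = True.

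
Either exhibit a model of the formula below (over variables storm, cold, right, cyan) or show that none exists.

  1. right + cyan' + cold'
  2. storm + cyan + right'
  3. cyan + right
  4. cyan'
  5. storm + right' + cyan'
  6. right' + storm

storm=1,  cold=1,  right=1,  cyan=0

From the singleton clause (cyan'), cyan = 0.
From the singleton clause (right), right = 1.
From the singleton clause (storm), storm = 1.
All clauses hold; cold can take either value.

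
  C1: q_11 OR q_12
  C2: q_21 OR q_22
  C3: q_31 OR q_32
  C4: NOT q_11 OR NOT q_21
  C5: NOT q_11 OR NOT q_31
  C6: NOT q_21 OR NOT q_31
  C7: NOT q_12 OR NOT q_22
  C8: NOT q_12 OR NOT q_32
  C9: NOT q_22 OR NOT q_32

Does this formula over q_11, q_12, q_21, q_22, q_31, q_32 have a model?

Try q_11 = true.
Unit clause (NOT q_21) forces q_21 = false.
Unit clause (q_22) forces q_22 = true.
Unit clause (NOT q_31) forces q_31 = false.
Unit clause (q_32) forces q_32 = true.
Now (NOT q_32) is unsatisfied and unit — conflict.
Undo q_11 and try q_11 = false.
Unit clause (q_12) forces q_12 = true.
Unit clause (NOT q_22) forces q_22 = false.
Unit clause (q_21) forces q_21 = true.
Unit clause (NOT q_31) forces q_31 = false.
Unit clause (q_32) forces q_32 = true.
Now (NOT q_32) is unsatisfied and unit — conflict.
Neither q_11 = true nor q_11 = false works.
No assignment satisfies every clause.

No, unsatisfiable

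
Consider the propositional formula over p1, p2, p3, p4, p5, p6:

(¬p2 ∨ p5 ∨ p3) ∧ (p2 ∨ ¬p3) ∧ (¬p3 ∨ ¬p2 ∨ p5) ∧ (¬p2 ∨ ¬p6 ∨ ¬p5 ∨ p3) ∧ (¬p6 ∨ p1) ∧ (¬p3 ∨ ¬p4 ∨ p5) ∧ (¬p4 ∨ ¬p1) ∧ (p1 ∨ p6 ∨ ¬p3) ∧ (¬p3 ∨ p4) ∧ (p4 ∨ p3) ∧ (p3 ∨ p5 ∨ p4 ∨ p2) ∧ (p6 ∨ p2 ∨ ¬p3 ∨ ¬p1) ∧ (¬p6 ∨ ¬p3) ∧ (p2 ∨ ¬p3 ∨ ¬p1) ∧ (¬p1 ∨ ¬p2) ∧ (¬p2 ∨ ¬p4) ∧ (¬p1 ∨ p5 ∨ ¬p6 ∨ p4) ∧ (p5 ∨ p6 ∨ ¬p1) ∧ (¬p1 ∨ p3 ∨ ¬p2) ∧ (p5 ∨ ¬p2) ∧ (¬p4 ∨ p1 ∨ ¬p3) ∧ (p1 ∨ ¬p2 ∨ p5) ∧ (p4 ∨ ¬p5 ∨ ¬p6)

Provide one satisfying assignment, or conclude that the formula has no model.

p1: False, p2: False, p3: False, p4: True, p5: True, p6: False

Case p2 = False:
The clause (¬p3) is unit, so p3 = False.
The clause (p4) is unit, so p4 = True.
The clause (¬p1) is unit, so p1 = False.
The clause (¬p6) is unit, so p6 = False.
No clause remains; p5 is free.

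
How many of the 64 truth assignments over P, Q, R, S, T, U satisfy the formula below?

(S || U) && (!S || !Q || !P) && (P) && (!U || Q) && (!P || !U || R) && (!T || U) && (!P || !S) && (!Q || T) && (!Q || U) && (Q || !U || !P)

1

There are 2^6 = 64 truth assignments over (P, Q, R, S, T, U).
Split on S. With S = true, the clauses containing S are satisfied and !S drops from the rest; 0 of the 2^5 = 32 assignments to the other variables satisfy what remains.
With S = false, by the same count on the reduced clause set, 1 assignment works.
(One model: P=T, Q=T, R=T, S=F, T=T, U=T.)
Total: 0 + 1 = 1.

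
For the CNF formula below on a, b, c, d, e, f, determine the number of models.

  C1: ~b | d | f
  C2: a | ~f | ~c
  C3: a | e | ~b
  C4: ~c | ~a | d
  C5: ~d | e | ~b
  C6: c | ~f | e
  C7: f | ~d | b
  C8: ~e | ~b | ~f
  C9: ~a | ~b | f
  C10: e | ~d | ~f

There are 2^6 = 64 truth assignments over (a, b, c, d, e, f).
Split on e. With e = 1, the clauses containing e are satisfied and ~e drops from the rest; 10 of the 2^5 = 32 assignments to the other variables satisfy what remains.
With e = 0, by the same count on the reduced clause set, 3 assignments work.
(One model: a=F, b=F, c=F, d=F, e=F, f=F.)
Total: 10 + 3 = 13.

13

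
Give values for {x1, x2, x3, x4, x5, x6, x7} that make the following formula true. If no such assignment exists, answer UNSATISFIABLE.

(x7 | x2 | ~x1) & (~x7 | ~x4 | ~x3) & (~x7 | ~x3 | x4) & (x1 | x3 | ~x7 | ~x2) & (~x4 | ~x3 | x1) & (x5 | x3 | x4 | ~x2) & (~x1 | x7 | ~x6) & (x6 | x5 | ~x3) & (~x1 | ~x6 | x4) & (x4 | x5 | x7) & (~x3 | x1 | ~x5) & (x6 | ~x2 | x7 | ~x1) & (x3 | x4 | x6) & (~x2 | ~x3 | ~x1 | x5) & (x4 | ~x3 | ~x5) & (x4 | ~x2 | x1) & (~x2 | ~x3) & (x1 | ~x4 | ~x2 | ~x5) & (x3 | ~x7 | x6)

Case x2 = 0:
Case x7 = 0:
Unit clause (~x1) forces x1 = 0.
Case x4 = 1:
Unit clause (~x3) forces x3 = 0.
All clauses hold; x5, x6 can take either value.

x1 ↦ 0; x2 ↦ 0; x3 ↦ 0; x4 ↦ 1; x5 ↦ 1; x6 ↦ 1; x7 ↦ 0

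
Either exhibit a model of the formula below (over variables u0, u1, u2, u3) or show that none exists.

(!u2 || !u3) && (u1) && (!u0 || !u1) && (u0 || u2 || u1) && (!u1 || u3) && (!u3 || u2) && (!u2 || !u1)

From the singleton clause (u1), u1 = true.
From the singleton clause (!u0), u0 = false.
From the singleton clause (u3), u3 = true.
From the singleton clause (!u2), u2 = false.
Now (u2) is unsatisfied and unit — conflict.

UNSATISFIABLE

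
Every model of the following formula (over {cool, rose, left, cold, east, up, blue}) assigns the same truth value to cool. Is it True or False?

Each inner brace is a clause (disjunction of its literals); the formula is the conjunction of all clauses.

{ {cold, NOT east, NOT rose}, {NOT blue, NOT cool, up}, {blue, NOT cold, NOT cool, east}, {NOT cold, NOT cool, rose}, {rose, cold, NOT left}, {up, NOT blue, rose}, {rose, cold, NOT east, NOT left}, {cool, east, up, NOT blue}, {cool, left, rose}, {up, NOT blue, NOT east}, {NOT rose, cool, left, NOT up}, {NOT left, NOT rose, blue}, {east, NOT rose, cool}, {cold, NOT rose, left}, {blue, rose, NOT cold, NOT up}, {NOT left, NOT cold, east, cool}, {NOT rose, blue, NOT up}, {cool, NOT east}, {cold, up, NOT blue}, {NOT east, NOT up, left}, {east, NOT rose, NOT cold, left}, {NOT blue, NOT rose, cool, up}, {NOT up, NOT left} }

Suppose cool = false.
Unit clause (NOT east) forces east = false.
Unit clause (NOT rose) forces rose = false.
Unit clause (left) forces left = true.
Unit clause (cold) forces cold = true.
But (NOT cold) is also a unit clause — contradiction.
So every satisfying assignment has cool = True.

True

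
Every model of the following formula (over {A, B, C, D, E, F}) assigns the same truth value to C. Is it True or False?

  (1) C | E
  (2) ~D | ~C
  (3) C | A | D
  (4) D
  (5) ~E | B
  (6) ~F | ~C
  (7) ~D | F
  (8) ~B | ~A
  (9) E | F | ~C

Suppose C = 1.
From the singleton clause (~D), D = 0.
That conflicts with the unit clause (D).
So every satisfying assignment has C = False.

False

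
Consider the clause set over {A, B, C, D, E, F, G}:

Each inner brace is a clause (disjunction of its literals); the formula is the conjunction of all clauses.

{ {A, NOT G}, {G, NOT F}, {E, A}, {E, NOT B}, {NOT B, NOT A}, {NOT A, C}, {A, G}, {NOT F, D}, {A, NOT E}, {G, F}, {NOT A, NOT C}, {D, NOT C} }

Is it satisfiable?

Case A = true:
The clause (NOT B) is unit, so B = false.
The clause (C) is unit, so C = true.
But (NOT C) is also a unit clause — contradiction.
Undo A and try A = false.
The clause (NOT G) is unit, so G = false.
But (G) is also a unit clause — contradiction.
Both values of A lead to a conflict.
No assignment satisfies every clause.

No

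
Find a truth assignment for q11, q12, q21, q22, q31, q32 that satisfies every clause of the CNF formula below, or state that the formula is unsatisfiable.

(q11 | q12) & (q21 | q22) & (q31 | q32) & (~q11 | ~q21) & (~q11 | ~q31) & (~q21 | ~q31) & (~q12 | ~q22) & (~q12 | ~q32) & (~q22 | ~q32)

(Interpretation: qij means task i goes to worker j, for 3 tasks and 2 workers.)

Branch on q11: set q11 = 1.
From the singleton clause (~q21), q21 = 0.
From the singleton clause (q22), q22 = 1.
From the singleton clause (~q31), q31 = 0.
From the singleton clause (q32), q32 = 1.
But (~q32) is also a unit clause — contradiction.
Backtrack on q11: now try q11 = 0.
From the singleton clause (q12), q12 = 1.
From the singleton clause (~q22), q22 = 0.
From the singleton clause (q21), q21 = 1.
From the singleton clause (~q31), q31 = 0.
From the singleton clause (q32), q32 = 1.
But (~q32) is also a unit clause — contradiction.
Neither q11 = 1 nor q11 = 0 works.

UNSATISFIABLE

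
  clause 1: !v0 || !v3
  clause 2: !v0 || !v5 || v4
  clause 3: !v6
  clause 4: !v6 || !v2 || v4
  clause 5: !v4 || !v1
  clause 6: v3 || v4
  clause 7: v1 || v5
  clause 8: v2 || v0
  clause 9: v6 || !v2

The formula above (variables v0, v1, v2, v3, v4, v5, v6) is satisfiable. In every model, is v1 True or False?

Suppose v1 = true.
Unit clause (!v6) forces v6 = false.
Unit clause (!v4) forces v4 = false.
Unit clause (v3) forces v3 = true.
Unit clause (!v0) forces v0 = false.
Unit clause (v2) forces v2 = true.
Now (!v2) is unsatisfied and unit — conflict.
So every satisfying assignment has v1 = False.

False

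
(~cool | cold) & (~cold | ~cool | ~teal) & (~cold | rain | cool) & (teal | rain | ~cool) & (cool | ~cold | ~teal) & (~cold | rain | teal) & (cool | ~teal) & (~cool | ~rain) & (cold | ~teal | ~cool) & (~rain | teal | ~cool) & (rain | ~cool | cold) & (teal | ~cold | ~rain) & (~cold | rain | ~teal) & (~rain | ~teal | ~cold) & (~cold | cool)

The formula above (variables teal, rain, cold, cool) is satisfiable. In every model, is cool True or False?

Suppose cool = 1.
The clause (cold) is unit, so cold = 1.
The clause (~teal) is unit, so teal = 0.
The clause (rain) is unit, so rain = 1.
That conflicts with the unit clause (~rain).
So every satisfying assignment has cool = False.

False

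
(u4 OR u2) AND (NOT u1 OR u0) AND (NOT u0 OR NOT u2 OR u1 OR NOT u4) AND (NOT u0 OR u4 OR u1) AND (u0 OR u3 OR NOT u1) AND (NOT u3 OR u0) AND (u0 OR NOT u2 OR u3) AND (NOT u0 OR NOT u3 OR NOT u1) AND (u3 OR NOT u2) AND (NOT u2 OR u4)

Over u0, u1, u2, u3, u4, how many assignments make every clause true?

There are 2^5 = 32 truth assignments over (u0, u1, u2, u3, u4).
Split on u2. With u2 = true, the clauses containing u2 are satisfied and NOT u2 drops from the rest; 0 of the 2^4 = 16 assignments to the other variables satisfy what remains.
With u2 = false, by the same count on the reduced clause set, 4 assignments work.
Total: 0 + 4 = 4.

4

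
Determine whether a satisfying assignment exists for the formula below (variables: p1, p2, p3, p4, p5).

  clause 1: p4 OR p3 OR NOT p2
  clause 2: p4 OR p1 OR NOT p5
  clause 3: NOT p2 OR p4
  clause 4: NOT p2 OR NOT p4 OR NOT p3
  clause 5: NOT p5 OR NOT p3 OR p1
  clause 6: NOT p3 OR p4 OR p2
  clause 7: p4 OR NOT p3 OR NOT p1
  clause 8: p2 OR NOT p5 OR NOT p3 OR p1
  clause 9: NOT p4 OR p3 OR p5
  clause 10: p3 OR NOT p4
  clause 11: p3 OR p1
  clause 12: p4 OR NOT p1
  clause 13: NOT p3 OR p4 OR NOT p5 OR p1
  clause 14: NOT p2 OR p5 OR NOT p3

Try p2 = false.
Try p3 = true.
Unit clause (p4) forces p4 = true.
Try p5 = false.
Every clause is now satisfied; p1 is unconstrained.
A satisfying assignment: p1: false,  p2: false,  p3: true,  p4: true,  p5: false.

Yes, satisfiable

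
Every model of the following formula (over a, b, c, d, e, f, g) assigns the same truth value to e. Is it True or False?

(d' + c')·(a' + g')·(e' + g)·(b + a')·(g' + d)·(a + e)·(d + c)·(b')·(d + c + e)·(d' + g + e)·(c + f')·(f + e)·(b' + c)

Suppose e = 0.
The clause (a) is unit, so a = 1.
The clause (g') is unit, so g = 0.
The clause (b) is unit, so b = 1.
That conflicts with the unit clause (b').
So every satisfying assignment has e = True.

True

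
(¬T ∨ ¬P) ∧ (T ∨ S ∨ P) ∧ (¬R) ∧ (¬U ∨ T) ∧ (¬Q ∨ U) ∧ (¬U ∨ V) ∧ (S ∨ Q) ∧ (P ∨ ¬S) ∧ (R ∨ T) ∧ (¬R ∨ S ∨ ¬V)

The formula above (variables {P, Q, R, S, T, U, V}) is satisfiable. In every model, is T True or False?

True

Suppose T = False.
(¬R) alone gives R = False.
But (R) is also a unit clause — contradiction.
So every satisfying assignment has T = True.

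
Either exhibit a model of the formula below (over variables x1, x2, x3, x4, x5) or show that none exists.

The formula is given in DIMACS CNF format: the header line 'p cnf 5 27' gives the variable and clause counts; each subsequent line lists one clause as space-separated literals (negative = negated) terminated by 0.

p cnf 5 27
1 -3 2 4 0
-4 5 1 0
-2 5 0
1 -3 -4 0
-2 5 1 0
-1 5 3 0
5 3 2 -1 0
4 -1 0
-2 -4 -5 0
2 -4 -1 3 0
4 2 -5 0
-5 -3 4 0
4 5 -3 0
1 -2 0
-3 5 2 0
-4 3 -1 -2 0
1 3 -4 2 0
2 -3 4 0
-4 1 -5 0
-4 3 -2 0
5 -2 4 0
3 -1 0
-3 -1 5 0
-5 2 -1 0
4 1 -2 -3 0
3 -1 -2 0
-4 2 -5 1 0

x1 ↦ False, x2 ↦ False, x3 ↦ False, x4 ↦ False, x5 ↦ False

Try x2 = False.
Try x4 = False.
From the singleton clause (¬x1), x1 = False.
From the singleton clause (¬x3), x3 = False.
From the singleton clause (¬x5), x5 = False.
Every clause now holds.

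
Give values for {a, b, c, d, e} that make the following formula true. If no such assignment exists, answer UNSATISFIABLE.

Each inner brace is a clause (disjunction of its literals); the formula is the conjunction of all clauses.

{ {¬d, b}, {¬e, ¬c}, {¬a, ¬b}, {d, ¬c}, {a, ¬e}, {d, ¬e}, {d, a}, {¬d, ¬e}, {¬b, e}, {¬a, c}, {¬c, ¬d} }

UNSATISFIABLE

Case d = False:
The clause (¬c) is unit, so c = False.
The clause (¬e) is unit, so e = False.
The clause (a) is unit, so a = True.
That conflicts with the unit clause (¬a).
Backtrack on d: now try d = True.
The clause (b) is unit, so b = True.
The clause (¬a) is unit, so a = False.
The clause (¬e) is unit, so e = False.
That conflicts with the unit clause (e).
Both values of d lead to a conflict.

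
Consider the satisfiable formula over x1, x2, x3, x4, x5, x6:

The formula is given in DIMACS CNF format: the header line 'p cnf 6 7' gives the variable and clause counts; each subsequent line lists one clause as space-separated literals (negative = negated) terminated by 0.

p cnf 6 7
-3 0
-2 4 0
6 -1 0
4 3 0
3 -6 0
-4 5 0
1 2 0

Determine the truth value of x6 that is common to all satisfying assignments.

Suppose x6 = True.
The clause (¬x3) is unit, so x3 = False.
That conflicts with the unit clause (x3).
So every satisfying assignment has x6 = False.

False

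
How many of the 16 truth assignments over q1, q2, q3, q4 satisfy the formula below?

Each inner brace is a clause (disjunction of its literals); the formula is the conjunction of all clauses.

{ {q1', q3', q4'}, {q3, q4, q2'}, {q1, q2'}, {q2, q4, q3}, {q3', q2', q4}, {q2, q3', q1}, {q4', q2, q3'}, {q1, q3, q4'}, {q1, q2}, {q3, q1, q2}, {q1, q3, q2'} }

3

There are 2^4 = 16 truth assignments over (q1, q2, q3, q4).
Split on q2. With q2 = 1, the clauses containing q2 are satisfied and q2' drops from the rest; 1 of the 2^3 = 8 assignments to the other variables satisfy what remains.
With q2 = 0, by the same count on the reduced clause set, 2 assignments work.
Total: 1 + 2 = 3.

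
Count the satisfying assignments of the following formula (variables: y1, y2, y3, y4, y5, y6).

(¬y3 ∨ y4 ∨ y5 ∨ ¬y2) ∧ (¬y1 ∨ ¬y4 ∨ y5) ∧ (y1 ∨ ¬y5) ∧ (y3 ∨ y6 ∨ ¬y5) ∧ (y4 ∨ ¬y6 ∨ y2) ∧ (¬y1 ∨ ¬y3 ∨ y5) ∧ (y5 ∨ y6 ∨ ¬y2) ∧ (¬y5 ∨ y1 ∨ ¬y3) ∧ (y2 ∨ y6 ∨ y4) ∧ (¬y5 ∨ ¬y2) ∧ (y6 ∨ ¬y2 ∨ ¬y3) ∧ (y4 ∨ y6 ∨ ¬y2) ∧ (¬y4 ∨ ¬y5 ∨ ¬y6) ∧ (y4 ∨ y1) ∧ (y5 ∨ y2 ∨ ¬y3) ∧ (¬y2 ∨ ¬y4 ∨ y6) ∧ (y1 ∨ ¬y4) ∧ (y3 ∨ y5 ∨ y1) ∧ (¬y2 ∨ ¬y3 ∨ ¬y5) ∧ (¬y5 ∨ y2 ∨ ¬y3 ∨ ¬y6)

There are 2^6 = 64 truth assignments over (y1, y2, y3, y4, y5, y6).
Split on y3. With y3 = True, the clauses containing y3 are satisfied and ¬y3 drops from the rest; 1 of the 2^5 = 32 assignments to the other variables satisfy what remains.
With y3 = False, by the same count on the reduced clause set, 1 assignment works.
(One model: y1=T, y2=F, y3=T, y4=T, y5=T, y6=F.)
Total: 1 + 1 = 2.

2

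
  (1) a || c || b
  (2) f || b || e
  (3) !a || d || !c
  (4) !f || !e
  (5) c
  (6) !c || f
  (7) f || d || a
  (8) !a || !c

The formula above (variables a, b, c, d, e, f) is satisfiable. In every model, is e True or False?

Suppose e = true.
(!f) alone gives f = false.
(c) alone gives c = true.
Now (!c) is unsatisfied and unit — conflict.
So every satisfying assignment has e = False.

False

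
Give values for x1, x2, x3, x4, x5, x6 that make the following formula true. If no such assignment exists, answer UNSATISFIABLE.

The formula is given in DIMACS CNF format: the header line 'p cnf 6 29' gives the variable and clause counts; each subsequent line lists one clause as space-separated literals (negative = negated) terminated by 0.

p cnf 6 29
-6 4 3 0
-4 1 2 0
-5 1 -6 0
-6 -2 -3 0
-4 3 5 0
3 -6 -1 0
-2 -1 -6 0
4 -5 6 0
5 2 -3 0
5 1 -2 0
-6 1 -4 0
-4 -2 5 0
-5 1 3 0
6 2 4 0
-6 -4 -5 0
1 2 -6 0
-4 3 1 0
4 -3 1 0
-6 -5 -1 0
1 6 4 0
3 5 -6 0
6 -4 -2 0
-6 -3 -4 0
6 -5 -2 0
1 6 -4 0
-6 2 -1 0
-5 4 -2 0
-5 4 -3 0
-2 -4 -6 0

Case x6 = False:
Case x4 = True:
Unit clause (¬x2) forces x2 = False.
Unit clause (x1) forces x1 = True.
Case x3 = False:
Unit clause (x5) forces x5 = True.
Every clause now holds.

x1=True,  x2=False,  x3=False,  x4=True,  x5=True,  x6=False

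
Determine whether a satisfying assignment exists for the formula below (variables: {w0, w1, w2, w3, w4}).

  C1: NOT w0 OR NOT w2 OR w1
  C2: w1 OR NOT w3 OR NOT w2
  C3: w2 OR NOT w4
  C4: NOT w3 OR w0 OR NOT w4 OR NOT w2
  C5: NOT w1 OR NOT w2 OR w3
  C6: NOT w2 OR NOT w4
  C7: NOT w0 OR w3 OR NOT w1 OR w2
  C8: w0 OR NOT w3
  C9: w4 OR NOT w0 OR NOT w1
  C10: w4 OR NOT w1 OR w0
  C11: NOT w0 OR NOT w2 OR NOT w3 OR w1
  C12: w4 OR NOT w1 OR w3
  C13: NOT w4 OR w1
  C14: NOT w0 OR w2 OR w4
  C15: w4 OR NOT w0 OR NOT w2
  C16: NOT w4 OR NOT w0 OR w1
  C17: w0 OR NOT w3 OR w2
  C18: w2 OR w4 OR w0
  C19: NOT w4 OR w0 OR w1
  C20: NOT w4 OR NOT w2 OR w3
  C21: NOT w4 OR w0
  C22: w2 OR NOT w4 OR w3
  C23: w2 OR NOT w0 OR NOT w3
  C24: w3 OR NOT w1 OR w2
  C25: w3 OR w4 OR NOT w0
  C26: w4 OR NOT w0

Case w2 = true:
Unit clause (NOT w4) forces w4 = false.
Unit clause (NOT w0) forces w0 = false.
Unit clause (NOT w3) forces w3 = false.
Unit clause (NOT w1) forces w1 = false.
All clauses are satisfied.
A satisfying assignment: w0: false; w1: false; w2: true; w3: false; w4: false.

Yes, satisfiable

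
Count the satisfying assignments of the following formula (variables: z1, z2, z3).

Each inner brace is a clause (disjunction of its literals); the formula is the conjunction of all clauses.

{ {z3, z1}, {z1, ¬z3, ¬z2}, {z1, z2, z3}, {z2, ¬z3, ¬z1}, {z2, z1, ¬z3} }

There are 2^3 = 8 truth assignments over (z1, z2, z3).
Check each against the 5 clauses (columns in the order z1, z2, z3):
  F F F  ✗ fails (z3 ∨ z1)
  F F T  ✗ fails (z2 ∨ z1 ∨ ¬z3)
  F T F  ✗ fails (z3 ∨ z1)
  F T T  ✗ fails (z1 ∨ ¬z3 ∨ ¬z2)
  T F F  ✓ satisfies all
  T F T  ✗ fails (z2 ∨ ¬z3 ∨ ¬z1)
  T T F  ✓ satisfies all
  T T T  ✓ satisfies all
3 of the 8 rows are models.

3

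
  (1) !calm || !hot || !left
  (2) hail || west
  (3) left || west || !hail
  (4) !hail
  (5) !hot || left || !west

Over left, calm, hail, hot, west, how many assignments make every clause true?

There are 2^5 = 32 truth assignments over (left, calm, hail, hot, west).
Split on hot. With hot = true, the clauses containing hot are satisfied and !hot drops from the rest; 1 of the 2^4 = 16 assignments to the other variables satisfy what remains.
With hot = false, by the same count on the reduced clause set, 4 assignments work.
Total: 1 + 4 = 5.

5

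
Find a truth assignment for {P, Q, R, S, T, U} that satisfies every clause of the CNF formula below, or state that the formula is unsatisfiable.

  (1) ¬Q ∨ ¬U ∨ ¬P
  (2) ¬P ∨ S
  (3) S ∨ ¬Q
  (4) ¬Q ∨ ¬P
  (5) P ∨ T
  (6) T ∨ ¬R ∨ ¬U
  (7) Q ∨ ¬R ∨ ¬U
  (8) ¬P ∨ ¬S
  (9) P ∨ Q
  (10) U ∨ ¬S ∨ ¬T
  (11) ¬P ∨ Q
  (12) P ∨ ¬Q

UNSATISFIABLE

Suppose P = False.
(T) alone gives T = True.
(Q) alone gives Q = True.
Now (¬Q) is unsatisfied and unit — conflict.
Undo P and try P = True.
(S) alone gives S = True.
Now (¬S) is unsatisfied and unit — conflict.
Neither P = True nor P = False works.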